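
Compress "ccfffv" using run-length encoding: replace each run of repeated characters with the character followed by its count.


Input: 'ccfffv'
Operation: identify consecutive runs
Runs: 'cc' -> c2, 'fff' -> f3, 'v' -> v1
Encoded: c2f3v1


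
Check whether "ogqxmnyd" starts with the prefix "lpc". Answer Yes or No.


Input string: 'ogqxmnyd'
Prefix to check: 'lpc'
First 3 characters of input: 'ogq'
Match: False
Result: No


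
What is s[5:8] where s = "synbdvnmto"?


Input string: 'synbdvnmto'
Operation: slice [5:8]
Extract characters: s[5]='v', s[6]='n', s[7]='m'
Result: vnm


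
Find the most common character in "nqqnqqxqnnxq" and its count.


Input: 'nqqnqqxqnnxq'
Operation: tally each character
Counts: 'n':4, 'q':6, 'x':2
Maximum: 'q' appears 6 times


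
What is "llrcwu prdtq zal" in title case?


Input string: 'llrcwu prdtq zal'
Operation: capitalize first letter of each word
Word transformations: 'llrcwu'->'Llrcwu', 'prdtq'->'Prdtq', 'zal'->'Zal'
Result: Llrcwu Prdtq Zal


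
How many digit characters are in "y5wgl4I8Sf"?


Input string: 'y5wgl4I8Sf'
Operation: count digit characters (0-9)
Scan: 'y', '5'(digit), 'w', 'g', 'l', '4'(digit), 'I', '8'(digit), 'S', 'f'
Digits found: 3
Result: 3


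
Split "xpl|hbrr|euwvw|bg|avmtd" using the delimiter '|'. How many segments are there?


Input string: 'xpl|hbrr|euwvw|bg|avmtd'
Delimiter: '|'
Split result: 'xpl', 'hbrr', 'euwvw', 'bg', 'avmtd'
Number of parts: 5


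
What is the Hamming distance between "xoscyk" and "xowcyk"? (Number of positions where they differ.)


String 1: 'xoscyk'
String 2: 'xowcyk'
Compare each position: pos 0: 'x'=='x', pos 1: 'o'=='o', pos 2: 's'!='w', pos 3: 'c'=='c', pos 4: 'y'=='y', pos 5: 'k'=='k'
Differing positions: 1
Hamming distance: 1


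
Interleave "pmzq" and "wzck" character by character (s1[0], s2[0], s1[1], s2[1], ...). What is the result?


String 1: 'pmzq'
String 2: 'wzck'
Operation: alternate characters
Pairs: 'p'+'w', 'm'+'z', 'z'+'c', 'q'+'k'
Result: pwmzzcqk


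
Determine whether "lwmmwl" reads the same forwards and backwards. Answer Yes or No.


Input string: 'lwmmwl'
Reversed: 'lwmmwl'
Compare pairs: s[0]='l' vs s[5]='l' (match), s[1]='w' vs s[4]='w' (match), s[2]='m' vs s[3]='m' (match)
Palindrome: Yes


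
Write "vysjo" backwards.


Input string: 'vysjo'
Operation: reverse character order
Original order: 'v' -> 'y' -> 's' -> 'j' -> 'o'
Reversed order: 'o' -> 'j' -> 's' -> 'y' -> 'v'
Result: ojsyv


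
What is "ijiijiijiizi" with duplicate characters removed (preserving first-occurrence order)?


Input: 'ijiijiijiizi'
Operation: keep first occurrence of each character
Scan: s[0]='i' new -> keep; s[1]='j' new -> keep; s[2]='i' seen -> skip; s[3]='i' seen -> skip; s[4]='j' seen -> skip; s[5]='i' seen -> skip; s[6]='i' seen -> skip; s[7]='j' seen -> skip; s[8]='i' seen -> skip; s[9]='i' seen -> skip; s[10]='z' new -> keep; s[11]='i' seen -> skip
Result: ijz


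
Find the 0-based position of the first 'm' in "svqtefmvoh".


Input string: 'svqtefmvoh'
Target: 'm'
Scanning left to right: s[0]='s', s[1]='v', s[2]='q', s[3]='t', s[4]='e', s[5]='f', s[6]='m'
First match at index: 6


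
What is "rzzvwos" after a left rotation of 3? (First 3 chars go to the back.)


Input: 'rzzvwos', shift = 3
Operation: split at index 3 and swap parts
Front part s[0:3] = 'rzz'
Back part s[3:] = 'vwos'
Rotated = back + front = 'vwos' + 'rzz'
Result: vwosrzz


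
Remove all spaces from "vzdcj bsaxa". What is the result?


Input string: 'vzdcj bsaxa'
Operation: remove all spaces
Words: 'vzdcj', 'bsaxa'
Join without spaces: vzdcjbsaxa


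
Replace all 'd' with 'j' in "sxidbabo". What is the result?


Input string: 'sxidbabo'
Operation: replace 'd' with 'j'
Positions of 'd': 3
After replacement: sxijbabo


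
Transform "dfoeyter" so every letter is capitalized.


Input string: 'dfoeyter'
Operation: convert each letter to uppercase
Mapping: 'd'->'D', 'f'->'F', 'o'->'O', 'e'->'E', 'y'->'Y', 't'->'T', 'e'->'E', 'r'->'R'
Result: DFOEYTER


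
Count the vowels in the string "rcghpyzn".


Input string: 'rcghpyzn'
Operation: count vowels (a, e, i, o, u)
Scan: s[0]='r', s[1]='c', s[2]='g', s[3]='h', s[4]='p', s[5]='y', s[6]='z', s[7]='n'
Vowels found: 0
Result: 0


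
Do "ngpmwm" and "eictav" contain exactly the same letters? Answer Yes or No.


String 1: 'ngpmwm' -> sorted: 'gmmnpw'
String 2: 'eictav' -> sorted: 'aceitv'
Compare sorted forms: 'gmmnpw' != 'aceitv'
Anagram: No


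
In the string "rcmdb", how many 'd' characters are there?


Input string: 'rcmdb'
Target character: 'd'
Scan each position: s[3]='d'
Matches found at indices: 3
Total: 1


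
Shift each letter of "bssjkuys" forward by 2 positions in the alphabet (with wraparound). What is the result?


Input: 'bssjkuys', shift = 2
Operation: for each letter, (position + 2) mod 26
Mapping: 'b'(1+2=3)->'d', 's'(18+2=20)->'u', 's'(18+2=20)->'u', 'j'(9+2=11)->'l', 'k'(10+2=12)->'m', 'u'(20+2=22)->'w', 'y'(24+2=26, 26 mod 26=0)->'a', 's'(18+2=20)->'u'
Result: duulmwau


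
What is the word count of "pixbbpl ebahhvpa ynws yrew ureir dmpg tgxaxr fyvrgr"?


Input string: 'pixbbpl ebahhvpa ynws yrew ureir dmpg tgxaxr fyvrgr'
Operation: split by spaces
Words found: 'pixbbpl', 'ebahhvpa', 'ynws', 'yrew', 'ureir', 'dmpg', 'tgxaxr', 'fyvrgr'
Word count: 8


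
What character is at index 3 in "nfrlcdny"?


Input string: 'nfrlcdny'
Operation: get character at index 3
Index mapping: s[0]='n', s[1]='f', s[2]='r', s[3]='l'
Result: 'l'


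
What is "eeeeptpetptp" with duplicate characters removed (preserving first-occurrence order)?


Input: 'eeeeptpetptp'
Operation: keep first occurrence of each character
Scan: s[0]='e' new -> keep; s[1]='e' seen -> skip; s[2]='e' seen -> skip; s[3]='e' seen -> skip; s[4]='p' new -> keep; s[5]='t' new -> keep; s[6]='p' seen -> skip; s[7]='e' seen -> skip; s[8]='t' seen -> skip; s[9]='p' seen -> skip; s[10]='t' seen -> skip; s[11]='p' seen -> skip
Result: ept


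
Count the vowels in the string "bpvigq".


Input string: 'bpvigq'
Operation: count vowels (a, e, i, o, u)
Scan: s[0]='b', s[1]='p', s[2]='v', s[3]='i' (vowel), s[4]='g', s[5]='q'
Vowels found: 1
Result: 1


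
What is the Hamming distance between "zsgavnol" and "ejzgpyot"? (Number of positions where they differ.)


String 1: 'zsgavnol'
String 2: 'ejzgpyot'
Compare each position: pos 0: 'z'!='e', pos 1: 's'!='j', pos 2: 'g'!='z', pos 3: 'a'!='g', pos 4: 'v'!='p', pos 5: 'n'!='y', pos 6: 'o'=='o', pos 7: 'l'!='t'
Differing positions: 7
Hamming distance: 7


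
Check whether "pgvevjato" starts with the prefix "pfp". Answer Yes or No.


Input string: 'pgvevjato'
Prefix to check: 'pfp'
First 3 characters of input: 'pgv'
Match: False
Result: No


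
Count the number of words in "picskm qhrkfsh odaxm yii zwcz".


Input string: 'picskm qhrkfsh odaxm yii zwcz'
Operation: split by spaces
Words found: 'picskm', 'qhrkfsh', 'odaxm', 'yii', 'zwcz'
Word count: 5


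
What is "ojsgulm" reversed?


Input string: 'ojsgulm'
Operation: reverse character order
Original order: 'o' -> 'j' -> 's' -> 'g' -> 'u' -> 'l' -> 'm'
Reversed order: 'm' -> 'l' -> 'u' -> 'g' -> 's' -> 'j' -> 'o'
Result: mlugsjo


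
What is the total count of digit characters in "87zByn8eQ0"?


Input string: '87zByn8eQ0'
Operation: count digit characters (0-9)
Scan: '8'(digit), '7'(digit), 'z', 'B', 'y', 'n', '8'(digit), 'e', 'Q', '0'(digit)
Digits found: 4
Result: 4


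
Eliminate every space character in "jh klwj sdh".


Input string: 'jh klwj sdh'
Operation: remove all spaces
Words: 'jh', 'klwj', 'sdh'
Join without spaces: jhklwjsdh


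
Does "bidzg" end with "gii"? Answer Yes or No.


Input string: 'bidzg'
Suffix to check: 'gii'
Last 3 characters of input: 'dzg'
Match: False
Result: No


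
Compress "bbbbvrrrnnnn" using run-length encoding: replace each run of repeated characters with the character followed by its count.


Input: 'bbbbvrrrnnnn'
Operation: identify consecutive runs
Runs: 'bbbb' -> b4, 'v' -> v1, 'rrr' -> r3, 'nnnn' -> n4
Encoded: b4v1r3n4


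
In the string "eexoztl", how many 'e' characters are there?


Input string: 'eexoztl'
Target character: 'e'
Scan each position: s[0]='e', s[1]='e'
Matches found at indices: 0, 1
Total: 2


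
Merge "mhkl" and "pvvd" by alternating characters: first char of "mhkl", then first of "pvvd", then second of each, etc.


String 1: 'mhkl'
String 2: 'pvvd'
Operation: alternate characters
Pairs: 'm'+'p', 'h'+'v', 'k'+'v', 'l'+'d'
Result: mphvkvld


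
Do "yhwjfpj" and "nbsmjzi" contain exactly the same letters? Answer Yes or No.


String 1: 'yhwjfpj' -> sorted: 'fhjjpwy'
String 2: 'nbsmjzi' -> sorted: 'bijmnsz'
Compare sorted forms: 'fhjjpwy' != 'bijmnsz'
Anagram: No


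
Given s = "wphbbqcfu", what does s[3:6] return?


Input string: 'wphbbqcfu'
Operation: slice [3:6]
Extract characters: s[3]='b', s[4]='b', s[5]='q'
Result: bbq


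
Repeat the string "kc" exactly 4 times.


Input string: 'kc'
Operation: repeat 4 times
Concatenation: 'kc' + 'kc' + 'kc' + 'kc'
Result: kckckckc


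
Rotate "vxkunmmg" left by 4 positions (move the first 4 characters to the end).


Input: 'vxkunmmg', shift = 4
Operation: split at index 4 and swap parts
Front part s[0:4] = 'vxku'
Back part s[4:] = 'nmmg'
Rotated = back + front = 'nmmg' + 'vxku'
Result: nmmgvxku


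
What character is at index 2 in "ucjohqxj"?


Input string: 'ucjohqxj'
Operation: get character at index 2
Index mapping: s[0]='u', s[1]='c', s[2]='j'
Result: 'j'


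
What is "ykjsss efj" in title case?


Input string: 'ykjsss efj'
Operation: capitalize first letter of each word
Word transformations: 'ykjsss'->'Ykjsss', 'efj'->'Efj'
Result: Ykjsss Efj


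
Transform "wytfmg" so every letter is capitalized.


Input string: 'wytfmg'
Operation: convert each letter to uppercase
Mapping: 'w'->'W', 'y'->'Y', 't'->'T', 'f'->'F', 'm'->'M', 'g'->'G'
Result: WYTFMG


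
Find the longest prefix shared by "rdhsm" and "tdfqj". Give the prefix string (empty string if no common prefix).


String 1: 'rdhsm'
String 2: 'tdfqj'
Compare position by position:
pos 0: 'r' vs 't' differ -> stop
Longest common prefix: "" (length 0)


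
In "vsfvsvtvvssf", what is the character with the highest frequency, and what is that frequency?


Input: 'vsfvsvtvvssf'
Operation: tally each character
Counts: 'f':2, 's':4, 't':1, 'v':5
Maximum: 'v' appears 5 times


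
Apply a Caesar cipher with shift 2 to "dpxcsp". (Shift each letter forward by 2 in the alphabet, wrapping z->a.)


Input: 'dpxcsp', shift = 2
Operation: for each letter, (position + 2) mod 26
Mapping: 'd'(3+2=5)->'f', 'p'(15+2=17)->'r', 'x'(23+2=25)->'z', 'c'(2+2=4)->'e', 's'(18+2=20)->'u', 'p'(15+2=17)->'r'
Result: frzeur


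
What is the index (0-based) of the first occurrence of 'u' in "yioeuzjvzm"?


Input string: 'yioeuzjvzm'
Target: 'u'
Scanning left to right: s[0]='y', s[1]='i', s[2]='o', s[3]='e', s[4]='u'
First match at index: 4


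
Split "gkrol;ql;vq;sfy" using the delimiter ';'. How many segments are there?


Input string: 'gkrol;ql;vq;sfy'
Delimiter: ';'
Split result: 'gkrol', 'ql', 'vq', 'sfy'
Number of parts: 4


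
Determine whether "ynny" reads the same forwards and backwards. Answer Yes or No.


Input string: 'ynny'
Reversed: 'ynny'
Compare pairs: s[0]='y' vs s[3]='y' (match), s[1]='n' vs s[2]='n' (match)
Palindrome: Yes


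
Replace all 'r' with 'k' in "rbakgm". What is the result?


Input string: 'rbakgm'
Operation: replace 'r' with 'k'
Positions of 'r': 0
After replacement: kbakgm


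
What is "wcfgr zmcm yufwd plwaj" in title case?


Input string: 'wcfgr zmcm yufwd plwaj'
Operation: capitalize first letter of each word
Word transformations: 'wcfgr'->'Wcfgr', 'zmcm'->'Zmcm', 'yufwd'->'Yufwd', 'plwaj'->'Plwaj'
Result: Wcfgr Zmcm Yufwd Plwaj


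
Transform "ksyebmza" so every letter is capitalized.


Input string: 'ksyebmza'
Operation: convert each letter to uppercase
Mapping: 'k'->'K', 's'->'S', 'y'->'Y', 'e'->'E', 'b'->'B', 'm'->'M', 'z'->'Z', 'a'->'A'
Result: KSYEBMZA


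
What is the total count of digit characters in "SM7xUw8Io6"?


Input string: 'SM7xUw8Io6'
Operation: count digit characters (0-9)
Scan: 'S', 'M', '7'(digit), 'x', 'U', 'w', '8'(digit), 'I', 'o', '6'(digit)
Digits found: 3
Result: 3


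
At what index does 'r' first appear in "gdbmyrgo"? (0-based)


Input string: 'gdbmyrgo'
Target: 'r'
Scanning left to right: s[0]='g', s[1]='d', s[2]='b', s[3]='m', s[4]='y', s[5]='r'
First match at index: 5


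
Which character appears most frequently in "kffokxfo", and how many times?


Input: 'kffokxfo'
Operation: tally each character
Counts: 'f':3, 'k':2, 'o':2, 'x':1
Maximum: 'f' appears 3 times


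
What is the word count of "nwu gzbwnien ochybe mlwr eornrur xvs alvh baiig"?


Input string: 'nwu gzbwnien ochybe mlwr eornrur xvs alvh baiig'
Operation: split by spaces
Words found: 'nwu', 'gzbwnien', 'ochybe', 'mlwr', 'eornrur', 'xvs', 'alvh', 'baiig'
Word count: 8


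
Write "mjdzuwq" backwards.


Input string: 'mjdzuwq'
Operation: reverse character order
Original order: 'm' -> 'j' -> 'd' -> 'z' -> 'u' -> 'w' -> 'q'
Reversed order: 'q' -> 'w' -> 'u' -> 'z' -> 'd' -> 'j' -> 'm'
Result: qwuzdjm


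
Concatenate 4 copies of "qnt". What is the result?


Input string: 'qnt'
Operation: repeat 4 times
Concatenation: 'qnt' + 'qnt' + 'qnt' + 'qnt'
Result: qntqntqntqnt


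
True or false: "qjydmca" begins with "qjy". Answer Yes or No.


Input string: 'qjydmca'
Prefix to check: 'qjy'
First 3 characters of input: 'qjy'
Match: True
Result: Yes


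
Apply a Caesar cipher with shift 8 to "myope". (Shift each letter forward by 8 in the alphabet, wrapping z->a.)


Input: 'myope', shift = 8
Operation: for each letter, (position + 8) mod 26
Mapping: 'm'(12+8=20)->'u', 'y'(24+8=32, 32 mod 26=6)->'g', 'o'(14+8=22)->'w', 'p'(15+8=23)->'x', 'e'(4+8=12)->'m'
Result: ugwxm


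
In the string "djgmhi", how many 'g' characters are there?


Input string: 'djgmhi'
Target character: 'g'
Scan each position: s[2]='g'
Matches found at indices: 2
Total: 1


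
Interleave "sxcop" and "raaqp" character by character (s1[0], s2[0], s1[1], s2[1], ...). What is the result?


String 1: 'sxcop'
String 2: 'raaqp'
Operation: alternate characters
Pairs: 's'+'r', 'x'+'a', 'c'+'a', 'o'+'q', 'p'+'p'
Result: srxacaoqpp


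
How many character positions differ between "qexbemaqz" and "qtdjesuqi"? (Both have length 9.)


String 1: 'qexbemaqz'
String 2: 'qtdjesuqi'
Compare each position: pos 0: 'q'=='q', pos 1: 'e'!='t', pos 2: 'x'!='d', pos 3: 'b'!='j', pos 4: 'e'=='e', pos 5: 'm'!='s', pos 6: 'a'!='u', pos 7: 'q'=='q', pos 8: 'z'!='i'
Differing positions: 6
Hamming distance: 6


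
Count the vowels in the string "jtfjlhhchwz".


Input string: 'jtfjlhhchwz'
Operation: count vowels (a, e, i, o, u)
Scan: s[0]='j', s[1]='t', s[2]='f', s[3]='j', s[4]='l', s[5]='h', s[6]='h', s[7]='c', s[8]='h', s[9]='w', s[10]='z'
Vowels found: 0
Result: 0


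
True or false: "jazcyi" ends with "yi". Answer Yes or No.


Input string: 'jazcyi'
Suffix to check: 'yi'
Last 2 characters of input: 'yi'
Match: True
Result: Yes


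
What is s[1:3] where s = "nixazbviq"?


Input string: 'nixazbviq'
Operation: slice [1:3]
Extract characters: s[1]='i', s[2]='x'
Result: ix


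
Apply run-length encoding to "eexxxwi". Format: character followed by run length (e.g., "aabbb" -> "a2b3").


Input: 'eexxxwi'
Operation: identify consecutive runs
Runs: 'ee' -> e2, 'xxx' -> x3, 'w' -> w1, 'i' -> i1
Encoded: e2x3w1i1


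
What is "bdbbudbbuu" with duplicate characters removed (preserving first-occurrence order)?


Input: 'bdbbudbbuu'
Operation: keep first occurrence of each character
Scan: s[0]='b' new -> keep; s[1]='d' new -> keep; s[2]='b' seen -> skip; s[3]='b' seen -> skip; s[4]='u' new -> keep; s[5]='d' seen -> skip; s[6]='b' seen -> skip; s[7]='b' seen -> skip; s[8]='u' seen -> skip; s[9]='u' seen -> skip
Result: bdu


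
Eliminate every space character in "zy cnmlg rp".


Input string: 'zy cnmlg rp'
Operation: remove all spaces
Words: 'zy', 'cnmlg', 'rp'
Join without spaces: zycnmlgrp


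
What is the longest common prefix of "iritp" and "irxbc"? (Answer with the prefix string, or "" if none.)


String 1: 'iritp'
String 2: 'irxbc'
Compare position by position:
pos 0: 'i' vs 'i' match
pos 1: 'r' vs 'r' match
pos 2: 'i' vs 'x' differ -> stop
Longest common prefix: "ir" (length 2)


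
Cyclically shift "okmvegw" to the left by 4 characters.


Input: 'okmvegw', shift = 4
Operation: split at index 4 and swap parts
Front part s[0:4] = 'okmv'
Back part s[4:] = 'egw'
Rotated = back + front = 'egw' + 'okmv'
Result: egwokmv


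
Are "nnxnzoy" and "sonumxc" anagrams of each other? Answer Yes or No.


String 1: 'nnxnzoy' -> sorted: 'nnnoxyz'
String 2: 'sonumxc' -> sorted: 'cmnosux'
Compare sorted forms: 'nnnoxyz' != 'cmnosux'
Anagram: No


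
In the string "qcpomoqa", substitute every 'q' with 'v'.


Input string: 'qcpomoqa'
Operation: replace 'q' with 'v'
Positions of 'q': 0, 6
After replacement: vcpomova


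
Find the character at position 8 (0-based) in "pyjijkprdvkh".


Input string: 'pyjijkprdvkh'
Operation: get character at index 8
Index mapping: s[0]='p', s[1]='y', s[2]='j', s[3]='i', s[4]='j', s[5]='k', s[6]='p', s[7]='r', s[8]='d'
Result: 'd'


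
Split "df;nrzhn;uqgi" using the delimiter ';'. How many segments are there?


Input string: 'df;nrzhn;uqgi'
Delimiter: ';'
Split result: 'df', 'nrzhn', 'uqgi'
Number of parts: 3


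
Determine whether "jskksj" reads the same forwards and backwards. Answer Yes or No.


Input string: 'jskksj'
Reversed: 'jskksj'
Compare pairs: s[0]='j' vs s[5]='j' (match), s[1]='s' vs s[4]='s' (match), s[2]='k' vs s[3]='k' (match)
Palindrome: Yes


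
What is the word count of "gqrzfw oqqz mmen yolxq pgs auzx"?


Input string: 'gqrzfw oqqz mmen yolxq pgs auzx'
Operation: split by spaces
Words found: 'gqrzfw', 'oqqz', 'mmen', 'yolxq', 'pgs', 'auzx'
Word count: 6


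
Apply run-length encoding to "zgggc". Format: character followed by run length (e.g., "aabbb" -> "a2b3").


Input: 'zgggc'
Operation: identify consecutive runs
Runs: 'z' -> z1, 'ggg' -> g3, 'c' -> c1
Encoded: z1g3c1


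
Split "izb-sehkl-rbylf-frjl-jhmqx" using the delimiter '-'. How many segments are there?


Input string: 'izb-sehkl-rbylf-frjl-jhmqx'
Delimiter: '-'
Split result: 'izb', 'sehkl', 'rbylf', 'frjl', 'jhmqx'
Number of parts: 5


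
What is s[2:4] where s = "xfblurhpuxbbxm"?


Input string: 'xfblurhpuxbbxm'
Operation: slice [2:4]
Extract characters: s[2]='b', s[3]='l'
Result: bl


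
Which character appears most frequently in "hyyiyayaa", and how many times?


Input: 'hyyiyayaa'
Operation: tally each character
Counts: 'a':3, 'h':1, 'i':1, 'y':4
Maximum: 'y' appears 4 times


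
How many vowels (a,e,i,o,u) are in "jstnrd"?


Input string: 'jstnrd'
Operation: count vowels (a, e, i, o, u)
Scan: s[0]='j', s[1]='s', s[2]='t', s[3]='n', s[4]='r', s[5]='d'
Vowels found: 0
Result: 0


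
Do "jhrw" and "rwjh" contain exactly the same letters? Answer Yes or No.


String 1: 'jhrw' -> sorted: 'hjrw'
String 2: 'rwjh' -> sorted: 'hjrw'
Compare sorted forms: 'hjrw' == 'hjrw'
Anagram: Yes


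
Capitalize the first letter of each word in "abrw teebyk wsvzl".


Input string: 'abrw teebyk wsvzl'
Operation: capitalize first letter of each word
Word transformations: 'abrw'->'Abrw', 'teebyk'->'Teebyk', 'wsvzl'->'Wsvzl'
Result: Abrw Teebyk Wsvzl


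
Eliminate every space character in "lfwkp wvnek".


Input string: 'lfwkp wvnek'
Operation: remove all spaces
Words: 'lfwkp', 'wvnek'
Join without spaces: lfwkpwvnek


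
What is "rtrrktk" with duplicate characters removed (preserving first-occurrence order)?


Input: 'rtrrktk'
Operation: keep first occurrence of each character
Scan: s[0]='r' new -> keep; s[1]='t' new -> keep; s[2]='r' seen -> skip; s[3]='r' seen -> skip; s[4]='k' new -> keep; s[5]='t' seen -> skip; s[6]='k' seen -> skip
Result: rtk


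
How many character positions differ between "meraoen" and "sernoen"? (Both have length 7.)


String 1: 'meraoen'
String 2: 'sernoen'
Compare each position: pos 0: 'm'!='s', pos 1: 'e'=='e', pos 2: 'r'=='r', pos 3: 'a'!='n', pos 4: 'o'=='o', pos 5: 'e'=='e', pos 6: 'n'=='n'
Differing positions: 2
Hamming distance: 2


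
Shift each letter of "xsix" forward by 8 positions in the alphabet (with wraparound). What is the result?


Input: 'xsix', shift = 8
Operation: for each letter, (position + 8) mod 26
Mapping: 'x'(23+8=31, 31 mod 26=5)->'f', 's'(18+8=26, 26 mod 26=0)->'a', 'i'(8+8=16)->'q', 'x'(23+8=31, 31 mod 26=5)->'f'
Result: faqf


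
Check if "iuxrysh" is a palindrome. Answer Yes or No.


Input string: 'iuxrysh'
Reversed: 'hsyrxui'
Compare pairs: s[0]='i' vs s[6]='h' (mismatch), s[1]='u' vs s[5]='s' (mismatch), s[2]='x' vs s[4]='y' (mismatch)
Palindrome: No


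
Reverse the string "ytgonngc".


Input string: 'ytgonngc'
Operation: reverse character order
Original order: 'y' -> 't' -> 'g' -> 'o' -> 'n' -> 'n' -> 'g' -> 'c'
Reversed order: 'c' -> 'g' -> 'n' -> 'n' -> 'o' -> 'g' -> 't' -> 'y'
Result: cgnnogty


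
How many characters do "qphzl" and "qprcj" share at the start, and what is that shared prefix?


String 1: 'qphzl'
String 2: 'qprcj'
Compare position by position:
pos 0: 'q' vs 'q' match
pos 1: 'p' vs 'p' match
pos 2: 'h' vs 'r' differ -> stop
Longest common prefix: "qp" (length 2)


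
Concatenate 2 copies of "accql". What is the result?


Input string: 'accql'
Operation: repeat 2 times
Concatenation: 'accql' + 'accql'
Result: accqlaccql


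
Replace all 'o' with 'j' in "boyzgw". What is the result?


Input string: 'boyzgw'
Operation: replace 'o' with 'j'
Positions of 'o': 1
After replacement: bjyzgw


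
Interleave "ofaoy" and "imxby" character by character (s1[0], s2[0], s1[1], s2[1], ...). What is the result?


String 1: 'ofaoy'
String 2: 'imxby'
Operation: alternate characters
Pairs: 'o'+'i', 'f'+'m', 'a'+'x', 'o'+'b', 'y'+'y'
Result: oifmaxobyy


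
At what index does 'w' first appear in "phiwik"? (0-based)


Input string: 'phiwik'
Target: 'w'
Scanning left to right: s[0]='p', s[1]='h', s[2]='i', s[3]='w'
First match at index: 3


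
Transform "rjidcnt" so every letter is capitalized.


Input string: 'rjidcnt'
Operation: convert each letter to uppercase
Mapping: 'r'->'R', 'j'->'J', 'i'->'I', 'd'->'D', 'c'->'C', 'n'->'N', 't'->'T'
Result: RJIDCNT


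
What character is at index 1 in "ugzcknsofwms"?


Input string: 'ugzcknsofwms'
Operation: get character at index 1
Index mapping: s[0]='u', s[1]='g'
Result: 'g'


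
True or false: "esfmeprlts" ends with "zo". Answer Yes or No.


Input string: 'esfmeprlts'
Suffix to check: 'zo'
Last 2 characters of input: 'ts'
Match: False
Result: No


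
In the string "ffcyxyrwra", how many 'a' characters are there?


Input string: 'ffcyxyrwra'
Target character: 'a'
Scan each position: s[9]='a'
Matches found at indices: 9
Total: 1


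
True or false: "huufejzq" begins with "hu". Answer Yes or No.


Input string: 'huufejzq'
Prefix to check: 'hu'
First 2 characters of input: 'hu'
Match: True
Result: Yes


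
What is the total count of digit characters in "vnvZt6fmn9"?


Input string: 'vnvZt6fmn9'
Operation: count digit characters (0-9)
Scan: 'v', 'n', 'v', 'Z', 't', '6'(digit), 'f', 'm', 'n', '9'(digit)
Digits found: 2
Result: 2


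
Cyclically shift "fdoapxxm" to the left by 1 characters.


Input: 'fdoapxxm', shift = 1
Operation: split at index 1 and swap parts
Front part s[0:1] = 'f'
Back part s[1:] = 'doapxxm'
Rotated = back + front = 'doapxxm' + 'f'
Result: doapxxmf


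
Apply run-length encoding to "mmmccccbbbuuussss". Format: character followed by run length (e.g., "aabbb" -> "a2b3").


Input: 'mmmccccbbbuuussss'
Operation: identify consecutive runs
Runs: 'mmm' -> m3, 'cccc' -> c4, 'bbb' -> b3, 'uuu' -> u3, 'ssss' -> s4
Encoded: m3c4b3u3s4


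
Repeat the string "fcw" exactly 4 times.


Input string: 'fcw'
Operation: repeat 4 times
Concatenation: 'fcw' + 'fcw' + 'fcw' + 'fcw'
Result: fcwfcwfcwfcw


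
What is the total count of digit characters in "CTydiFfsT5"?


Input string: 'CTydiFfsT5'
Operation: count digit characters (0-9)
Scan: 'C', 'T', 'y', 'd', 'i', 'F', 'f', 's', 'T', '5'(digit)
Digits found: 1
Result: 1


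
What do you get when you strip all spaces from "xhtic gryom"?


Input string: 'xhtic gryom'
Operation: remove all spaces
Words: 'xhtic', 'gryom'
Join without spaces: xhticgryom


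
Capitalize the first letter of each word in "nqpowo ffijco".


Input string: 'nqpowo ffijco'
Operation: capitalize first letter of each word
Word transformations: 'nqpowo'->'Nqpowo', 'ffijco'->'Ffijco'
Result: Nqpowo Ffijco


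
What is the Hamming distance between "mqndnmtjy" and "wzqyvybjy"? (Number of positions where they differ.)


String 1: 'mqndnmtjy'
String 2: 'wzqyvybjy'
Compare each position: pos 0: 'm'!='w', pos 1: 'q'!='z', pos 2: 'n'!='q', pos 3: 'd'!='y', pos 4: 'n'!='v', pos 5: 'm'!='y', pos 6: 't'!='b', pos 7: 'j'=='j', pos 8: 'y'=='y'
Differing positions: 7
Hamming distance: 7


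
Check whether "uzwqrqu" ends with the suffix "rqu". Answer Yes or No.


Input string: 'uzwqrqu'
Suffix to check: 'rqu'
Last 3 characters of input: 'rqu'
Match: True
Result: Yes


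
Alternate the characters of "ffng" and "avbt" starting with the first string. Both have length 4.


String 1: 'ffng'
String 2: 'avbt'
Operation: alternate characters
Pairs: 'f'+'a', 'f'+'v', 'n'+'b', 'g'+'t'
Result: fafvnbgt


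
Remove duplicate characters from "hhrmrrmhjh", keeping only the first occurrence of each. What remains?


Input: 'hhrmrrmhjh'
Operation: keep first occurrence of each character
Scan: s[0]='h' new -> keep; s[1]='h' seen -> skip; s[2]='r' new -> keep; s[3]='m' new -> keep; s[4]='r' seen -> skip; s[5]='r' seen -> skip; s[6]='m' seen -> skip; s[7]='h' seen -> skip; s[8]='j' new -> keep; s[9]='h' seen -> skip
Result: hrmj


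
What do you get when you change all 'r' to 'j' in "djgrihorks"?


Input string: 'djgrihorks'
Operation: replace 'r' with 'j'
Positions of 'r': 3, 7
After replacement: djgjihojks


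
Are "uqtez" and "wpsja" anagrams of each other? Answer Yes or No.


String 1: 'uqtez' -> sorted: 'eqtuz'
String 2: 'wpsja' -> sorted: 'ajpsw'
Compare sorted forms: 'eqtuz' != 'ajpsw'
Anagram: No


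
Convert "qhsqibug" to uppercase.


Input string: 'qhsqibug'
Operation: convert each letter to uppercase
Mapping: 'q'->'Q', 'h'->'H', 's'->'S', 'q'->'Q', 'i'->'I', 'b'->'B', 'u'->'U', 'g'->'G'
Result: QHSQIBUG


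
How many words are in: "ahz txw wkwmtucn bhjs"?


Input string: 'ahz txw wkwmtucn bhjs'
Operation: split by spaces
Words found: 'ahz', 'txw', 'wkwmtucn', 'bhjs'
Word count: 4


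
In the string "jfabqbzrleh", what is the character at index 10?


Input string: 'jfabqbzrleh'
Operation: get character at index 10
Index mapping: s[0]='j', s[1]='f', s[2]='a', s[3]='b', s[4]='q', s[5]='b', s[6]='z', s[7]='r', s[8]='l', s[9]='e', s[10]='h'
Result: 'h'


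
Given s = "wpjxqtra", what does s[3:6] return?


Input string: 'wpjxqtra'
Operation: slice [3:6]
Extract characters: s[3]='x', s[4]='q', s[5]='t'
Result: xqt


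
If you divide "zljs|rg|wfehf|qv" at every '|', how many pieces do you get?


Input string: 'zljs|rg|wfehf|qv'
Delimiter: '|'
Split result: 'zljs', 'rg', 'wfehf', 'qv'
Number of parts: 4


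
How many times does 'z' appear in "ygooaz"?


Input string: 'ygooaz'
Target character: 'z'
Scan each position: s[5]='z'
Matches found at indices: 5
Total: 1


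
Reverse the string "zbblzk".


Input string: 'zbblzk'
Operation: reverse character order
Original order: 'z' -> 'b' -> 'b' -> 'l' -> 'z' -> 'k'
Reversed order: 'k' -> 'z' -> 'l' -> 'b' -> 'b' -> 'z'
Result: kzlbbz


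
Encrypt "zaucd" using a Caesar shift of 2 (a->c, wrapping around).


Input: 'zaucd', shift = 2
Operation: for each letter, (position + 2) mod 26
Mapping: 'z'(25+2=27, 27 mod 26=1)->'b', 'a'(0+2=2)->'c', 'u'(20+2=22)->'w', 'c'(2+2=4)->'e', 'd'(3+2=5)->'f'
Result: bcwef


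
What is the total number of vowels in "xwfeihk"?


Input string: 'xwfeihk'
Operation: count vowels (a, e, i, o, u)
Scan: s[0]='x', s[1]='w', s[2]='f', s[3]='e' (vowel), s[4]='i' (vowel), s[5]='h', s[6]='k'
Vowels found: 2
Result: 2


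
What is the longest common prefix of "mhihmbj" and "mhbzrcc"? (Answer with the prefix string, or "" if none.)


String 1: 'mhihmbj'
String 2: 'mhbzrcc'
Compare position by position:
pos 0: 'm' vs 'm' match
pos 1: 'h' vs 'h' match
pos 2: 'i' vs 'b' differ -> stop
Longest common prefix: "mh" (length 2)


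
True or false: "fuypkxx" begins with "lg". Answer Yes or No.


Input string: 'fuypkxx'
Prefix to check: 'lg'
First 2 characters of input: 'fu'
Match: False
Result: No


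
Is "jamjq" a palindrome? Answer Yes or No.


Input string: 'jamjq'
Reversed: 'qjmaj'
Compare pairs: s[0]='j' vs s[4]='q' (mismatch), s[1]='a' vs s[3]='j' (mismatch)
Palindrome: No


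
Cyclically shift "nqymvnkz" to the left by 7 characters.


Input: 'nqymvnkz', shift = 7
Operation: split at index 7 and swap parts
Front part s[0:7] = 'nqymvnk'
Back part s[7:] = 'z'
Rotated = back + front = 'z' + 'nqymvnk'
Result: znqymvnk


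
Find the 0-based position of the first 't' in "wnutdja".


Input string: 'wnutdja'
Target: 't'
Scanning left to right: s[0]='w', s[1]='n', s[2]='u', s[3]='t'
First match at index: 3


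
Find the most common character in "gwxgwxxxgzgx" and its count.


Input: 'gwxgwxxxgzgx'
Operation: tally each character
Counts: 'g':4, 'w':2, 'x':5, 'z':1
Maximum: 'x' appears 5 times


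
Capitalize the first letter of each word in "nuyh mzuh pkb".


Input string: 'nuyh mzuh pkb'
Operation: capitalize first letter of each word
Word transformations: 'nuyh'->'Nuyh', 'mzuh'->'Mzuh', 'pkb'->'Pkb'
Result: Nuyh Mzuh Pkb


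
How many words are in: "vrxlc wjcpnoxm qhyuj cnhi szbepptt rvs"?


Input string: 'vrxlc wjcpnoxm qhyuj cnhi szbepptt rvs'
Operation: split by spaces
Words found: 'vrxlc', 'wjcpnoxm', 'qhyuj', 'cnhi', 'szbepptt', 'rvs'
Word count: 6


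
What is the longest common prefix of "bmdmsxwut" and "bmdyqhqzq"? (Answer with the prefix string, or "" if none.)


String 1: 'bmdmsxwut'
String 2: 'bmdyqhqzq'
Compare position by position:
pos 0: 'b' vs 'b' match
pos 1: 'm' vs 'm' match
pos 2: 'd' vs 'd' match
pos 3: 'm' vs 'y' differ -> stop
Longest common prefix: "bmd" (length 3)


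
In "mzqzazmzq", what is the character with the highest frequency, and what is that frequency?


Input: 'mzqzazmzq'
Operation: tally each character
Counts: 'a':1, 'm':2, 'q':2, 'z':4
Maximum: 'z' appears 4 times


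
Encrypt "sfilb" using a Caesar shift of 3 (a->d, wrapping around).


Input: 'sfilb', shift = 3
Operation: for each letter, (position + 3) mod 26
Mapping: 's'(18+3=21)->'v', 'f'(5+3=8)->'i', 'i'(8+3=11)->'l', 'l'(11+3=14)->'o', 'b'(1+3=4)->'e'
Result: viloe


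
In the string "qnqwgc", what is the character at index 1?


Input string: 'qnqwgc'
Operation: get character at index 1
Index mapping: s[0]='q', s[1]='n'
Result: 'n'


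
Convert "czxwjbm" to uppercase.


Input string: 'czxwjbm'
Operation: convert each letter to uppercase
Mapping: 'c'->'C', 'z'->'Z', 'x'->'X', 'w'->'W', 'j'->'J', 'b'->'B', 'm'->'M'
Result: CZXWJBM


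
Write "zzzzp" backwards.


Input string: 'zzzzp'
Operation: reverse character order
Original order: 'z' -> 'z' -> 'z' -> 'z' -> 'p'
Reversed order: 'p' -> 'z' -> 'z' -> 'z' -> 'z'
Result: pzzzz


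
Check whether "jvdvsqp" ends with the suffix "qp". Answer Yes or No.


Input string: 'jvdvsqp'
Suffix to check: 'qp'
Last 2 characters of input: 'qp'
Match: True
Result: Yes


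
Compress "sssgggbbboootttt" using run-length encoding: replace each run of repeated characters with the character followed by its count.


Input: 'sssgggbbboootttt'
Operation: identify consecutive runs
Runs: 'sss' -> s3, 'ggg' -> g3, 'bbb' -> b3, 'ooo' -> o3, 'tttt' -> t4
Encoded: s3g3b3o3t4


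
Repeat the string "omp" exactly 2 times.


Input string: 'omp'
Operation: repeat 2 times
Concatenation: 'omp' + 'omp'
Result: ompomp


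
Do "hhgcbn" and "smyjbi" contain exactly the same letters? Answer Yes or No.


String 1: 'hhgcbn' -> sorted: 'bcghhn'
String 2: 'smyjbi' -> sorted: 'bijmsy'
Compare sorted forms: 'bcghhn' != 'bijmsy'
Anagram: No


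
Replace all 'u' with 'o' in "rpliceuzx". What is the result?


Input string: 'rpliceuzx'
Operation: replace 'u' with 'o'
Positions of 'u': 6
After replacement: rpliceozx


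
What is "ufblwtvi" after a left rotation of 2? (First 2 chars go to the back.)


Input: 'ufblwtvi', shift = 2
Operation: split at index 2 and swap parts
Front part s[0:2] = 'uf'
Back part s[2:] = 'blwtvi'
Rotated = back + front = 'blwtvi' + 'uf'
Result: blwtviuf


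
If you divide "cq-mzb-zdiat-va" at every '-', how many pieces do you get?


Input string: 'cq-mzb-zdiat-va'
Delimiter: '-'
Split result: 'cq', 'mzb', 'zdiat', 'va'
Number of parts: 4


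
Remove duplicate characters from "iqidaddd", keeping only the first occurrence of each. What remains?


Input: 'iqidaddd'
Operation: keep first occurrence of each character
Scan: s[0]='i' new -> keep; s[1]='q' new -> keep; s[2]='i' seen -> skip; s[3]='d' new -> keep; s[4]='a' new -> keep; s[5]='d' seen -> skip; s[6]='d' seen -> skip; s[7]='d' seen -> skip
Result: iqda


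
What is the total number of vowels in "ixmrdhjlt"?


Input string: 'ixmrdhjlt'
Operation: count vowels (a, e, i, o, u)
Scan: s[0]='i' (vowel), s[1]='x', s[2]='m', s[3]='r', s[4]='d', s[5]='h', s[6]='j', s[7]='l', s[8]='t'
Vowels found: 1
Result: 1


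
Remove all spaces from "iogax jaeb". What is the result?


Input string: 'iogax jaeb'
Operation: remove all spaces
Words: 'iogax', 'jaeb'
Join without spaces: iogaxjaeb


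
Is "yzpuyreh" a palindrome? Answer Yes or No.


Input string: 'yzpuyreh'
Reversed: 'heryupzy'
Compare pairs: s[0]='y' vs s[7]='h' (mismatch), s[1]='z' vs s[6]='e' (mismatch), s[2]='p' vs s[5]='r' (mismatch), s[3]='u' vs s[4]='y' (mismatch)
Palindrome: No


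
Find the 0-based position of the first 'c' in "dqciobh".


Input string: 'dqciobh'
Target: 'c'
Scanning left to right: s[0]='d', s[1]='q', s[2]='c'
First match at index: 2


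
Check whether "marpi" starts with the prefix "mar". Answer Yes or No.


Input string: 'marpi'
Prefix to check: 'mar'
First 3 characters of input: 'mar'
Match: True
Result: Yes


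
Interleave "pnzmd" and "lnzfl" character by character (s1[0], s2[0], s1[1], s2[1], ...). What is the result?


String 1: 'pnzmd'
String 2: 'lnzfl'
Operation: alternate characters
Pairs: 'p'+'l', 'n'+'n', 'z'+'z', 'm'+'f', 'd'+'l'
Result: plnnzzmfdl


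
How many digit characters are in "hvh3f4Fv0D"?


Input string: 'hvh3f4Fv0D'
Operation: count digit characters (0-9)
Scan: 'h', 'v', 'h', '3'(digit), 'f', '4'(digit), 'F', 'v', '0'(digit), 'D'
Digits found: 3
Result: 3


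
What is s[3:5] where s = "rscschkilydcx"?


Input string: 'rscschkilydcx'
Operation: slice [3:5]
Extract characters: s[3]='s', s[4]='c'
Result: sc


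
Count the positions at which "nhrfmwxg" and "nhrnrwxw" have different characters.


String 1: 'nhrfmwxg'
String 2: 'nhrnrwxw'
Compare each position: pos 0: 'n'=='n', pos 1: 'h'=='h', pos 2: 'r'=='r', pos 3: 'f'!='n', pos 4: 'm'!='r', pos 5: 'w'=='w', pos 6: 'x'=='x', pos 7: 'g'!='w'
Differing positions: 3
Hamming distance: 3


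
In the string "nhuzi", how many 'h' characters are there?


Input string: 'nhuzi'
Target character: 'h'
Scan each position: s[1]='h'
Matches found at indices: 1
Total: 1


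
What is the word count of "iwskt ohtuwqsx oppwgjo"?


Input string: 'iwskt ohtuwqsx oppwgjo'
Operation: split by spaces
Words found: 'iwskt', 'ohtuwqsx', 'oppwgjo'
Word count: 3


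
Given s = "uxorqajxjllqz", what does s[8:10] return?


Input string: 'uxorqajxjllqz'
Operation: slice [8:10]
Extract characters: s[8]='j', s[9]='l'
Result: jl


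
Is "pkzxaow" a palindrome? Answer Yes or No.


Input string: 'pkzxaow'
Reversed: 'woaxzkp'
Compare pairs: s[0]='p' vs s[6]='w' (mismatch), s[1]='k' vs s[5]='o' (mismatch), s[2]='z' vs s[4]='a' (mismatch)
Palindrome: No


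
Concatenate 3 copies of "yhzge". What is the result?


Input string: 'yhzge'
Operation: repeat 3 times
Concatenation: 'yhzge' + 'yhzge' + 'yhzge'
Result: yhzgeyhzgeyhzge


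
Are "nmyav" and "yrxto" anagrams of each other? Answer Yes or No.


String 1: 'nmyav' -> sorted: 'amnvy'
String 2: 'yrxto' -> sorted: 'ortxy'
Compare sorted forms: 'amnvy' != 'ortxy'
Anagram: No


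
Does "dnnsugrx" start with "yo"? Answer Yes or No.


Input string: 'dnnsugrx'
Prefix to check: 'yo'
First 2 characters of input: 'dn'
Match: False
Result: No


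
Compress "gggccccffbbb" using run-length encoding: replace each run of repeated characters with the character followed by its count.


Input: 'gggccccffbbb'
Operation: identify consecutive runs
Runs: 'ggg' -> g3, 'cccc' -> c4, 'ff' -> f2, 'bbb' -> b3
Encoded: g3c4f2b3


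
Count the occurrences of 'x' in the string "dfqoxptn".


Input string: 'dfqoxptn'
Target character: 'x'
Scan each position: s[4]='x'
Matches found at indices: 4
Total: 1


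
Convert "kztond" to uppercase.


Input string: 'kztond'
Operation: convert each letter to uppercase
Mapping: 'k'->'K', 'z'->'Z', 't'->'T', 'o'->'O', 'n'->'N', 'd'->'D'
Result: KZTOND


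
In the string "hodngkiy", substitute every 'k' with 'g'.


Input string: 'hodngkiy'
Operation: replace 'k' with 'g'
Positions of 'k': 5
After replacement: hodnggiy


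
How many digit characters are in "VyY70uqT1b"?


Input string: 'VyY70uqT1b'
Operation: count digit characters (0-9)
Scan: 'V', 'y', 'Y', '7'(digit), '0'(digit), 'u', 'q', 'T', '1'(digit), 'b'
Digits found: 3
Result: 3


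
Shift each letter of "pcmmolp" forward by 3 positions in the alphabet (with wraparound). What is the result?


Input: 'pcmmolp', shift = 3
Operation: for each letter, (position + 3) mod 26
Mapping: 'p'(15+3=18)->'s', 'c'(2+3=5)->'f', 'm'(12+3=15)->'p', 'm'(12+3=15)->'p', 'o'(14+3=17)->'r', 'l'(11+3=14)->'o', 'p'(15+3=18)->'s'
Result: sfppros


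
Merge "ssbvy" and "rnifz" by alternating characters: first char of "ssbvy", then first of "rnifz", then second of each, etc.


String 1: 'ssbvy'
String 2: 'rnifz'
Operation: alternate characters
Pairs: 's'+'r', 's'+'n', 'b'+'i', 'v'+'f', 'y'+'z'
Result: srsnbivfyz


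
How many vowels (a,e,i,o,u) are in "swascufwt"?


Input string: 'swascufwt'
Operation: count vowels (a, e, i, o, u)
Scan: s[0]='s', s[1]='w', s[2]='a' (vowel), s[3]='s', s[4]='c', s[5]='u' (vowel), s[6]='f', s[7]='w', s[8]='t'
Vowels found: 2
Result: 2


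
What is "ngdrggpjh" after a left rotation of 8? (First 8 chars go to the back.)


Input: 'ngdrggpjh', shift = 8
Operation: split at index 8 and swap parts
Front part s[0:8] = 'ngdrggpj'
Back part s[8:] = 'h'
Rotated = back + front = 'h' + 'ngdrggpj'
Result: hngdrggpj


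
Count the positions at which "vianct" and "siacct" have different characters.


String 1: 'vianct'
String 2: 'siacct'
Compare each position: pos 0: 'v'!='s', pos 1: 'i'=='i', pos 2: 'a'=='a', pos 3: 'n'!='c', pos 4: 'c'=='c', pos 5: 't'=='t'
Differing positions: 2
Hamming distance: 2


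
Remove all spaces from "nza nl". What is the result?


Input string: 'nza nl'
Operation: remove all spaces
Words: 'nza', 'nl'
Join without spaces: nzanl
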